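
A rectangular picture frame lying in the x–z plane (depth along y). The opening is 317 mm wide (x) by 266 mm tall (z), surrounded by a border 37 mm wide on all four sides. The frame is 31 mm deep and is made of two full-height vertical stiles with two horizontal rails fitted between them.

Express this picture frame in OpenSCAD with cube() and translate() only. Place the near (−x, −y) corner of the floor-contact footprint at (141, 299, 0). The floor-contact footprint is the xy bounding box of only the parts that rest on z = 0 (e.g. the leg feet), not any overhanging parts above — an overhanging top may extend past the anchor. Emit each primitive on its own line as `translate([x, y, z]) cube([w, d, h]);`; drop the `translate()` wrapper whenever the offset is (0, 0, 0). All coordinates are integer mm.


translate([141, 299, 0]) cube([37, 31, 340]);
translate([495, 299, 0]) cube([37, 31, 340]);
translate([178, 299, 0]) cube([317, 31, 37]);
translate([178, 299, 303]) cube([317, 31, 37]);


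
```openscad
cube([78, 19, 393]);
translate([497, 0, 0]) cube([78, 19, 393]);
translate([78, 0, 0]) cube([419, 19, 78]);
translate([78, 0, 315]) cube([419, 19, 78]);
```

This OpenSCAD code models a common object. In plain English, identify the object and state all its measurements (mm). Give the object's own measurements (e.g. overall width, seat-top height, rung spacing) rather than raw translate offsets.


A rectangular picture frame lying in the x–z plane (depth along y). The opening is 419 mm wide (x) by 237 mm tall (z), surrounded by a border 78 mm wide on all four sides. The frame is 19 mm deep and is made of two full-height vertical stiles with two horizontal rails fitted between them.


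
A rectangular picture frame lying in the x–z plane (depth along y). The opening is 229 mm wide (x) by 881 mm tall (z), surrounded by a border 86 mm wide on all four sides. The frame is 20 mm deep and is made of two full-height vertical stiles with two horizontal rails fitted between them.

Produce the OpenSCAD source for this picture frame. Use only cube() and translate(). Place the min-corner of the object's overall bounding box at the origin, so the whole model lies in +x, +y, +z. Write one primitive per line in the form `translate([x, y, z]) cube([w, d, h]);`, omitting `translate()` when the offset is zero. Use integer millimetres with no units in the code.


cube([86, 20, 1053]);
translate([315, 0, 0]) cube([86, 20, 1053]);
translate([86, 0, 0]) cube([229, 20, 86]);
translate([86, 0, 967]) cube([229, 20, 86]);


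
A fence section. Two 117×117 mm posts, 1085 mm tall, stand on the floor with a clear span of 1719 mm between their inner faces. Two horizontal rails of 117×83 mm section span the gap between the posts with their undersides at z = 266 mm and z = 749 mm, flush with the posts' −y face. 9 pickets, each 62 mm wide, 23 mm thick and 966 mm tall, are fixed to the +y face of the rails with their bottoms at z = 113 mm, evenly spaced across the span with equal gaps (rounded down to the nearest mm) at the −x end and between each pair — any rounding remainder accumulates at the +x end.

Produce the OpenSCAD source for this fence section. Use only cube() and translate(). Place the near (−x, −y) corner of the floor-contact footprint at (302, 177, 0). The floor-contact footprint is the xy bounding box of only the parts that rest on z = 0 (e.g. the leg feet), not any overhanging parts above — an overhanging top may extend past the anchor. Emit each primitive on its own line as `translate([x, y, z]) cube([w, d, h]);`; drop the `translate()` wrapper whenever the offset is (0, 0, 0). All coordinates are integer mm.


translate([302, 177, 0]) cube([117, 117, 1085]);
translate([2138, 177, 0]) cube([117, 117, 1085]);
translate([419, 177, 266]) cube([1719, 117, 83]);
translate([419, 177, 749]) cube([1719, 117, 83]);
translate([535, 294, 113]) cube([62, 23, 966]);
translate([713, 294, 113]) cube([62, 23, 966]);
translate([891, 294, 113]) cube([62, 23, 966]);
translate([1069, 294, 113]) cube([62, 23, 966]);
translate([1247, 294, 113]) cube([62, 23, 966]);
translate([1425, 294, 113]) cube([62, 23, 966]);
translate([1603, 294, 113]) cube([62, 23, 966]);
translate([1781, 294, 113]) cube([62, 23, 966]);
translate([1959, 294, 113]) cube([62, 23, 966]);


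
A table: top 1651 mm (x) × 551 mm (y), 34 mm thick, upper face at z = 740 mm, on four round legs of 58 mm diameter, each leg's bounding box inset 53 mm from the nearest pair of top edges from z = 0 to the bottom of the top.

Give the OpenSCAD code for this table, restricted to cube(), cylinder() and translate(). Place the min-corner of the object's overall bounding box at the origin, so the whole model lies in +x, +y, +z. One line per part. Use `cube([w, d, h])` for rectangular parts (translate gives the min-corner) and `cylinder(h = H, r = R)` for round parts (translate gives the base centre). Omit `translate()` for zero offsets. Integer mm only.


translate([0, 0, 706]) cube([1651, 551, 34]);
translate([82, 82, 0]) cylinder(h = 706, r = 29);
translate([1569, 82, 0]) cylinder(h = 706, r = 29);
translate([82, 469, 0]) cylinder(h = 706, r = 29);
translate([1569, 469, 0]) cylinder(h = 706, r = 29);


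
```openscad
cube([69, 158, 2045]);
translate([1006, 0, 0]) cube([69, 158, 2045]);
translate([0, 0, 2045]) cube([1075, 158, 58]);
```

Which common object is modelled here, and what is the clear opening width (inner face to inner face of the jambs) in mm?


A door frame. The clear opening width is 937 mm.

Two 2045 mm tall posts with a header on top — a door frame. The left jamb is 69 mm wide at x = 0; the right jamb starts at x = 1006. The clear opening is 1006 − 69 = 937 mm.


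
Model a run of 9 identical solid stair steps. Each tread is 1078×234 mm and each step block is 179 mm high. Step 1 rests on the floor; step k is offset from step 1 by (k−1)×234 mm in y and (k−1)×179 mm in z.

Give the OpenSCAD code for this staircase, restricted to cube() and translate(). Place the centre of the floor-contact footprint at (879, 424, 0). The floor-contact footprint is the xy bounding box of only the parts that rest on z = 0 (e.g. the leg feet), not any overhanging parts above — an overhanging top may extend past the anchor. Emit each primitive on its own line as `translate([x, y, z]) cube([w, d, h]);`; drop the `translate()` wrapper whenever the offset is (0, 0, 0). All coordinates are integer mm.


translate([340, 307, 0]) cube([1078, 234, 179]);
translate([340, 541, 179]) cube([1078, 234, 179]);
translate([340, 775, 358]) cube([1078, 234, 179]);
translate([340, 1009, 537]) cube([1078, 234, 179]);
translate([340, 1243, 716]) cube([1078, 234, 179]);
translate([340, 1477, 895]) cube([1078, 234, 179]);
translate([340, 1711, 1074]) cube([1078, 234, 179]);
translate([340, 1945, 1253]) cube([1078, 234, 179]);
translate([340, 2179, 1432]) cube([1078, 234, 179]);


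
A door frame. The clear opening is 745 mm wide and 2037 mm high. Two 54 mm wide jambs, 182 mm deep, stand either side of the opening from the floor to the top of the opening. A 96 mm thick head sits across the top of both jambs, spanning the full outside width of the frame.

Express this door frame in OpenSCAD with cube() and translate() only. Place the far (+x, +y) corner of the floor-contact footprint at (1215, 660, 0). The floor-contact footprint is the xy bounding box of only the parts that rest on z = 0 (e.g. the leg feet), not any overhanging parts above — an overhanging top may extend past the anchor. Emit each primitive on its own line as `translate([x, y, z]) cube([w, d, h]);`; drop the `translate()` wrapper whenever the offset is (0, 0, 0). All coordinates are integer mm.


translate([362, 478, 0]) cube([54, 182, 2037]);
translate([1161, 478, 0]) cube([54, 182, 2037]);
translate([362, 478, 2037]) cube([853, 182, 96]);


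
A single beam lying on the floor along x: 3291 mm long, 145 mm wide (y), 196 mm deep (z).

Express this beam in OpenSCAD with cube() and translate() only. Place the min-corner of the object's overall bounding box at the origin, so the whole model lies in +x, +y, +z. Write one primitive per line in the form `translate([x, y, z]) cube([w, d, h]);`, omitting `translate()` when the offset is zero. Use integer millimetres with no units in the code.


cube([3291, 145, 196]);


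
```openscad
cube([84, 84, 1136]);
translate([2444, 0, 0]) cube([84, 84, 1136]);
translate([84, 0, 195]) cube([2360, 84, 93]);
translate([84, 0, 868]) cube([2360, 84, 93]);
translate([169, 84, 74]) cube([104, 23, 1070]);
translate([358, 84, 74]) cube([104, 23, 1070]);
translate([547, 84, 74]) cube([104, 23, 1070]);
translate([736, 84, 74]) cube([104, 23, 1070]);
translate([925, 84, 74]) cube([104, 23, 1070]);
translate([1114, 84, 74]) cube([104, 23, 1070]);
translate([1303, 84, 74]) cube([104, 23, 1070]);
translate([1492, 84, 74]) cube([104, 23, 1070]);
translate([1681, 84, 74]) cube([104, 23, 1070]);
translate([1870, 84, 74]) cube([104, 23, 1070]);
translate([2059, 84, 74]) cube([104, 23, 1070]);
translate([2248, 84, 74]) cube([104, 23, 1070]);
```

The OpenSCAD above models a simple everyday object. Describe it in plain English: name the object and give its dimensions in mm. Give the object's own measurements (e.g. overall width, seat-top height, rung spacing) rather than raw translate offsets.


A fence section. Two 84×84 mm posts, 1136 mm tall, stand on the floor with a clear span of 2360 mm between their inner faces. Two horizontal rails of 84×93 mm section span the gap between the posts with their undersides at z = 195 mm and z = 868 mm, flush with the posts' −y face. 12 pickets, each 104 mm wide, 23 mm thick and 1070 mm tall, are fixed to the +y face of the rails with their bottoms at z = 74 mm, spaced across the span with a 85 mm gap after the −x post and between neighbouring pickets, with 92 mm left before the +x post.


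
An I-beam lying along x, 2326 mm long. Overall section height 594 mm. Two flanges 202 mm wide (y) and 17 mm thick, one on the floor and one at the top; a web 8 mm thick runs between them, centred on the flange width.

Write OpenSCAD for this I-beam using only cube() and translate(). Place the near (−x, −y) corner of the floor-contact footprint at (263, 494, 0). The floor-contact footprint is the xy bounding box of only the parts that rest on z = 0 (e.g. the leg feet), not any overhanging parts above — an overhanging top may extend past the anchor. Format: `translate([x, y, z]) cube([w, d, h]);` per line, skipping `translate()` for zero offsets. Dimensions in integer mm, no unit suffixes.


translate([263, 494, 0]) cube([2326, 202, 17]);
translate([263, 591, 17]) cube([2326, 8, 560]);
translate([263, 494, 577]) cube([2326, 202, 17]);


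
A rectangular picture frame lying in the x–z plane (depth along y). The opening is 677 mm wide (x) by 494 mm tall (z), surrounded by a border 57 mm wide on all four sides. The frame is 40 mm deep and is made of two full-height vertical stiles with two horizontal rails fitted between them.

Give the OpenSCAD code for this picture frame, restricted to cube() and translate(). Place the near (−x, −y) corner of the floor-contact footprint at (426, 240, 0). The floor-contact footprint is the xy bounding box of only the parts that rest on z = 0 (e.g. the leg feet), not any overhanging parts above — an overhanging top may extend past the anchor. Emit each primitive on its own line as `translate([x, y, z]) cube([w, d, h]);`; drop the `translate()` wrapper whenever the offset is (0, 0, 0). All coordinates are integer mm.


translate([426, 240, 0]) cube([57, 40, 608]);
translate([1160, 240, 0]) cube([57, 40, 608]);
translate([483, 240, 0]) cube([677, 40, 57]);
translate([483, 240, 551]) cube([677, 40, 57]);


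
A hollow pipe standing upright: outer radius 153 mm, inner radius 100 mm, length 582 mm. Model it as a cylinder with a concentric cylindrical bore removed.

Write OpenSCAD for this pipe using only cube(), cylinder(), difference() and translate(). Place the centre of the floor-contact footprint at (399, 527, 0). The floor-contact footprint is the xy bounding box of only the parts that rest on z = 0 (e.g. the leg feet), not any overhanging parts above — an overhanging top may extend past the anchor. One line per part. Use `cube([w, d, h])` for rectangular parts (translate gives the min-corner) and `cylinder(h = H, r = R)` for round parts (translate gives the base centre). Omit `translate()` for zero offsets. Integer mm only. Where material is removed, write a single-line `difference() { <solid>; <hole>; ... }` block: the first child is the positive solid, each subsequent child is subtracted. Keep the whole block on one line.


difference() { translate([399, 527, 0]) cylinder(h = 582, r = 153); translate([399, 527, 0]) cylinder(h = 582, r = 100); }


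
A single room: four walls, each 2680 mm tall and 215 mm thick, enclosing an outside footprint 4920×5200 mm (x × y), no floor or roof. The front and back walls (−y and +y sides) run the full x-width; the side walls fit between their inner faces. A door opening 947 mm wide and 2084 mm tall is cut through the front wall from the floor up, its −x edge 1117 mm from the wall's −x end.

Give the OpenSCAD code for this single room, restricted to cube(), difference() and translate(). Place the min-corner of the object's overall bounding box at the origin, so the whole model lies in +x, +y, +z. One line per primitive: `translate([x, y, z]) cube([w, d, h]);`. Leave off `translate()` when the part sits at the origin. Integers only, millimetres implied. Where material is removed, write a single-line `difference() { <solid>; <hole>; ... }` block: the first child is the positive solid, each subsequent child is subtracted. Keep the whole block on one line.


difference() { cube([4920, 215, 2680]); translate([1117, 0, 0]) cube([947, 215, 2084]); }
translate([0, 4985, 0]) cube([4920, 215, 2680]);
translate([0, 215, 0]) cube([215, 4770, 2680]);
translate([4705, 215, 0]) cube([215, 4770, 2680]);


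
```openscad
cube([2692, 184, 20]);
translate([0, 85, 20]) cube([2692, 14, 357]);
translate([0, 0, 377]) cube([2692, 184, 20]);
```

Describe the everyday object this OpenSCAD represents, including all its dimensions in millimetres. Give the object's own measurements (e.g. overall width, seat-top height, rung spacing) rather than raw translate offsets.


An I-beam lying along x, 2692 mm long. Overall section height 397 mm. Two flanges 184 mm wide (y) and 20 mm thick, one on the floor and one at the top; a web 14 mm thick runs between them, centred on the flange width.


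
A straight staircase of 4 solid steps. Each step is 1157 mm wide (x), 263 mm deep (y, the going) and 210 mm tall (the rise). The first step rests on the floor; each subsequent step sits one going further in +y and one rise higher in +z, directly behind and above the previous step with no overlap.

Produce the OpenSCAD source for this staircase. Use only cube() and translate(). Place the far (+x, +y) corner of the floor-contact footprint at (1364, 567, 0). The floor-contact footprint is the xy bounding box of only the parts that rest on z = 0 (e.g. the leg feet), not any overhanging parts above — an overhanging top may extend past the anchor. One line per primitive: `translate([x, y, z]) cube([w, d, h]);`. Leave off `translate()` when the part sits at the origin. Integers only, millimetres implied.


translate([207, 304, 0]) cube([1157, 263, 210]);
translate([207, 567, 210]) cube([1157, 263, 210]);
translate([207, 830, 420]) cube([1157, 263, 210]);
translate([207, 1093, 630]) cube([1157, 263, 210]);


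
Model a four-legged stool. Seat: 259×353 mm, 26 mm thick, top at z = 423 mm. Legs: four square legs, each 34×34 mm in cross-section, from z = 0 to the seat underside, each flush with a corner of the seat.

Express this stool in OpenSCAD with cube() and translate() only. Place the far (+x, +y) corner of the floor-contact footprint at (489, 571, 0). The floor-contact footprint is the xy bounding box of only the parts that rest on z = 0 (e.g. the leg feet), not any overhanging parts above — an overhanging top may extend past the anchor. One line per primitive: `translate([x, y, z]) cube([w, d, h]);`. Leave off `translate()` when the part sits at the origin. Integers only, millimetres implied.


translate([230, 218, 397]) cube([259, 353, 26]);
translate([230, 218, 0]) cube([34, 34, 397]);
translate([455, 218, 0]) cube([34, 34, 397]);
translate([230, 537, 0]) cube([34, 34, 397]);
translate([455, 537, 0]) cube([34, 34, 397]);


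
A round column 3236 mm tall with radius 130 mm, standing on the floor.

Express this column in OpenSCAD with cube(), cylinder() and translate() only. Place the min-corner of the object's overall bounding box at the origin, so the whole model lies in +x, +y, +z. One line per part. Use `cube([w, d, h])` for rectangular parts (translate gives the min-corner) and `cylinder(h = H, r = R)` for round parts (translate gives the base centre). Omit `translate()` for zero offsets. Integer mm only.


translate([130, 130, 0]) cylinder(h = 3236, r = 130);


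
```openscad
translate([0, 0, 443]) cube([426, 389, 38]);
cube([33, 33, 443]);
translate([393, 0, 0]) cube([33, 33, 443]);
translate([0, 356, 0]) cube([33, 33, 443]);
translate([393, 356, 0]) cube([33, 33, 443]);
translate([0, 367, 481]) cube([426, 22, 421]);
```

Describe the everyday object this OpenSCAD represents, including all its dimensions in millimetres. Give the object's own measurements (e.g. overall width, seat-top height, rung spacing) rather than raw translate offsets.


A chair. The seat is a 426×389×38 mm slab with its top at z = 481 mm, on four 33×33 mm corner legs (flush with the seat edges, standing on z = 0). A flat backrest 22 mm thick, 421 mm tall, spans the full seat width and rises from the seat top along its +y edge, rear face flush with the rear of the seat.


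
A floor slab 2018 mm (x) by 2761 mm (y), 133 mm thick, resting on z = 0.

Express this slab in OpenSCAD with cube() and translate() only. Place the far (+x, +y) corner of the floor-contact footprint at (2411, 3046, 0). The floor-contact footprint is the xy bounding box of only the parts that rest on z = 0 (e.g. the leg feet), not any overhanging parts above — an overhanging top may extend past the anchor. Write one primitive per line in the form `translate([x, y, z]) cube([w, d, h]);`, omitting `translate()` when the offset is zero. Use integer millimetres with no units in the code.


translate([393, 285, 0]) cube([2018, 2761, 133]);


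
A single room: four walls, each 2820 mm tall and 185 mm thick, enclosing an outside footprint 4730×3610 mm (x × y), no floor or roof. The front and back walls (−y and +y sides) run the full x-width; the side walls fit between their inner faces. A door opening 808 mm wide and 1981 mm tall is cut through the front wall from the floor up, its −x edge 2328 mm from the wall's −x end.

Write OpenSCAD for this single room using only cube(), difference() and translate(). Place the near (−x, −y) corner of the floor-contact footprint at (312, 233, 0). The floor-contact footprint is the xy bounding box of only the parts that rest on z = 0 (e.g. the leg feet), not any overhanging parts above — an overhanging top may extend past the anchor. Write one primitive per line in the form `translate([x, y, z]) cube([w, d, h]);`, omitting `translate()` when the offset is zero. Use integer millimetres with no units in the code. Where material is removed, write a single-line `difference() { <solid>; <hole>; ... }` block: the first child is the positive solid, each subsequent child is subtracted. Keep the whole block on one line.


difference() { translate([312, 233, 0]) cube([4730, 185, 2820]); translate([2640, 233, 0]) cube([808, 185, 1981]); }
translate([312, 3658, 0]) cube([4730, 185, 2820]);
translate([312, 418, 0]) cube([185, 3240, 2820]);
translate([4857, 418, 0]) cube([185, 3240, 2820]);


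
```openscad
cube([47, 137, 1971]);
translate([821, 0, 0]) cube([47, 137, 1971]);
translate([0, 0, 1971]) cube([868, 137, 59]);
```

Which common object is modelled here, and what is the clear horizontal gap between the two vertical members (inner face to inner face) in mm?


A door frame. The clear opening width is 774 mm.

Two 1971 mm tall posts with a header on top — a door frame. The left jamb is 47 mm wide at x = 0; the right jamb starts at x = 821. The clear opening is 821 − 47 = 774 mm.


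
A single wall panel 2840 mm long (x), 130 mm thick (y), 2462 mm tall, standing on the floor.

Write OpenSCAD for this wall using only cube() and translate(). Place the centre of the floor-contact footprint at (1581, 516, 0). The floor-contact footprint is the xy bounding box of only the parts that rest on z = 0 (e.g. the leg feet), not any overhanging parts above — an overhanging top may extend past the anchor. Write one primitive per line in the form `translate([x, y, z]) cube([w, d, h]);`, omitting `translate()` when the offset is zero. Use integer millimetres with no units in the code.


translate([161, 451, 0]) cube([2840, 130, 2462]);


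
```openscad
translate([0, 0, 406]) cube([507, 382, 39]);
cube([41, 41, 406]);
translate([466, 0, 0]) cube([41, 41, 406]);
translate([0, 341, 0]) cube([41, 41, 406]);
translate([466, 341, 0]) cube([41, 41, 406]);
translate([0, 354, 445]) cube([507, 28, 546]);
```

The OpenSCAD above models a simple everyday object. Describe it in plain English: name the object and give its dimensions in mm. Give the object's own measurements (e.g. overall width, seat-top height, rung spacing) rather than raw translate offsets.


A chair. The seat is a 507×382×39 mm slab with its top at z = 445 mm, on four 41×41 mm corner legs (flush with the seat edges, standing on z = 0). A flat backrest 28 mm thick, 546 mm tall, spans the full seat width and rises from the seat top along its +y edge, rear face flush with the rear of the seat.


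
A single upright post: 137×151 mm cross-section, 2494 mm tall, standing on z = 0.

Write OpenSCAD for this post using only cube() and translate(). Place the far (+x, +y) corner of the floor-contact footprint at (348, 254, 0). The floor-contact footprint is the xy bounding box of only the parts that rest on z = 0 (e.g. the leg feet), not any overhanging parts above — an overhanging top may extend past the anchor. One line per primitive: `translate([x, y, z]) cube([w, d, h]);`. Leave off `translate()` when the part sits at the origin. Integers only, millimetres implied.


translate([211, 103, 0]) cube([137, 151, 2494]);


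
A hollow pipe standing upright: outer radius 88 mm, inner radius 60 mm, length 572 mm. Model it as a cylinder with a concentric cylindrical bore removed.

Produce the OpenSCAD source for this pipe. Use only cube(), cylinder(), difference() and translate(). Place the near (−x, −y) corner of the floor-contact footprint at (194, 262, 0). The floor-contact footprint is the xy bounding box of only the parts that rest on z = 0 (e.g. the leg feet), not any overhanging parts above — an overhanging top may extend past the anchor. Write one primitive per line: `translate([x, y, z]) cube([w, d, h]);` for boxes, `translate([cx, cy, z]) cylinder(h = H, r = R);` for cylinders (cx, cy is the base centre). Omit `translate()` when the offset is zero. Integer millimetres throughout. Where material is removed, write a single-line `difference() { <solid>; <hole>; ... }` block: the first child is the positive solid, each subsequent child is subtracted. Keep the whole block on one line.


difference() { translate([282, 350, 0]) cylinder(h = 572, r = 88); translate([282, 350, 0]) cylinder(h = 572, r = 60); }


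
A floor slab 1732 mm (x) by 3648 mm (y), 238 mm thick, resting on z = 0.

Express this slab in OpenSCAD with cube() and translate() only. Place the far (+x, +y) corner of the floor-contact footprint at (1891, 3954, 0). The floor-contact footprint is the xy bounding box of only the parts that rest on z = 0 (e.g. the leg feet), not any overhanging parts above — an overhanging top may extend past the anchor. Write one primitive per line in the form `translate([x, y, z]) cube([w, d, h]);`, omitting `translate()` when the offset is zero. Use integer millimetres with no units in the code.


translate([159, 306, 0]) cube([1732, 3648, 238]);


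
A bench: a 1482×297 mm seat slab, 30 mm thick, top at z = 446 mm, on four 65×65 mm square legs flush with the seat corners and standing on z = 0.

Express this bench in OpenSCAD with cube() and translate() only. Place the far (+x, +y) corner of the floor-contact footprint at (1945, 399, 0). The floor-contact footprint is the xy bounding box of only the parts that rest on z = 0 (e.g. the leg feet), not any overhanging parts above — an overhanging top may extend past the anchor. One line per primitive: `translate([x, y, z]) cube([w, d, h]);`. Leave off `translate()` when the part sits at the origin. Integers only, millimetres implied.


translate([463, 102, 416]) cube([1482, 297, 30]);
translate([463, 102, 0]) cube([65, 65, 416]);
translate([463, 334, 0]) cube([65, 65, 416]);
translate([1880, 102, 0]) cube([65, 65, 416]);
translate([1880, 334, 0]) cube([65, 65, 416]);


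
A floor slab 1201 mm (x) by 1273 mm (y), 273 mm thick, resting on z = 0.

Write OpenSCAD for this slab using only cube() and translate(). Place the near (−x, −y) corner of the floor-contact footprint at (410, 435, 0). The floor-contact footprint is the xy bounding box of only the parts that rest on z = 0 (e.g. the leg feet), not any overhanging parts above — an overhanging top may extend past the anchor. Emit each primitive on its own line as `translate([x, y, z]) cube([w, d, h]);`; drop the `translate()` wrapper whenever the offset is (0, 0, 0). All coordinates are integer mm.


translate([410, 435, 0]) cube([1201, 1273, 273]);


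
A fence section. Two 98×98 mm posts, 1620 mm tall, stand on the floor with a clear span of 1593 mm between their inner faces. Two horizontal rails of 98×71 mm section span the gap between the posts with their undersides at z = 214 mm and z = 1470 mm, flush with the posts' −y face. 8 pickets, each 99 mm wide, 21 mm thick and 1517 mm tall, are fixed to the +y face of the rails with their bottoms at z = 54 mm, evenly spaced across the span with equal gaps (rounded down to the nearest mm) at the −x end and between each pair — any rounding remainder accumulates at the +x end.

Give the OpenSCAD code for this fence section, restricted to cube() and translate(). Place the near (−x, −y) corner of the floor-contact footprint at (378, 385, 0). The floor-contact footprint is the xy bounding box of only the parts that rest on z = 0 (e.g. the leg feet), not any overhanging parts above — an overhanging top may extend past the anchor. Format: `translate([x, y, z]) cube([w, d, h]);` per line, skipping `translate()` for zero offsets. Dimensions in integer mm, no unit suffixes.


translate([378, 385, 0]) cube([98, 98, 1620]);
translate([2069, 385, 0]) cube([98, 98, 1620]);
translate([476, 385, 214]) cube([1593, 98, 71]);
translate([476, 385, 1470]) cube([1593, 98, 71]);
translate([565, 483, 54]) cube([99, 21, 1517]);
translate([753, 483, 54]) cube([99, 21, 1517]);
translate([941, 483, 54]) cube([99, 21, 1517]);
translate([1129, 483, 54]) cube([99, 21, 1517]);
translate([1317, 483, 54]) cube([99, 21, 1517]);
translate([1505, 483, 54]) cube([99, 21, 1517]);
translate([1693, 483, 54]) cube([99, 21, 1517]);
translate([1881, 483, 54]) cube([99, 21, 1517]);


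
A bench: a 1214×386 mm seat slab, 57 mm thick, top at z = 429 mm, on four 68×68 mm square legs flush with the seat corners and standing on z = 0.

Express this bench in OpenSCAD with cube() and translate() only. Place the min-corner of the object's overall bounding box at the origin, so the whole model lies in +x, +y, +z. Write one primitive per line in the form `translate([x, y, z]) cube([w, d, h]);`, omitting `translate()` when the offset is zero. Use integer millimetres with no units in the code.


translate([0, 0, 372]) cube([1214, 386, 57]);
cube([68, 68, 372]);
translate([0, 318, 0]) cube([68, 68, 372]);
translate([1146, 0, 0]) cube([68, 68, 372]);
translate([1146, 318, 0]) cube([68, 68, 372]);


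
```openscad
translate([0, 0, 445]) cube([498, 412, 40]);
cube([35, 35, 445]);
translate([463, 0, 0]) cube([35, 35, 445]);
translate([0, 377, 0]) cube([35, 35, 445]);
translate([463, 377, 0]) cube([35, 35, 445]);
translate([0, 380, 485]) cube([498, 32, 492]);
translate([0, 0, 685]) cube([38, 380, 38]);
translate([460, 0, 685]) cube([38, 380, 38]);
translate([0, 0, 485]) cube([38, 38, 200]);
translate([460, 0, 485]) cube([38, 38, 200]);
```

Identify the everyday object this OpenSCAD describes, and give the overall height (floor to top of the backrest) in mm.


A chair. The overall height is 977 mm.

A slab on four corner posts with a tall panel at the back — a chair. The seat slab sits at z = 445 with thickness 40, and the 492 mm backrest starts at the seat top, so the overall height is 445 + 40 + 492 = 977 mm.


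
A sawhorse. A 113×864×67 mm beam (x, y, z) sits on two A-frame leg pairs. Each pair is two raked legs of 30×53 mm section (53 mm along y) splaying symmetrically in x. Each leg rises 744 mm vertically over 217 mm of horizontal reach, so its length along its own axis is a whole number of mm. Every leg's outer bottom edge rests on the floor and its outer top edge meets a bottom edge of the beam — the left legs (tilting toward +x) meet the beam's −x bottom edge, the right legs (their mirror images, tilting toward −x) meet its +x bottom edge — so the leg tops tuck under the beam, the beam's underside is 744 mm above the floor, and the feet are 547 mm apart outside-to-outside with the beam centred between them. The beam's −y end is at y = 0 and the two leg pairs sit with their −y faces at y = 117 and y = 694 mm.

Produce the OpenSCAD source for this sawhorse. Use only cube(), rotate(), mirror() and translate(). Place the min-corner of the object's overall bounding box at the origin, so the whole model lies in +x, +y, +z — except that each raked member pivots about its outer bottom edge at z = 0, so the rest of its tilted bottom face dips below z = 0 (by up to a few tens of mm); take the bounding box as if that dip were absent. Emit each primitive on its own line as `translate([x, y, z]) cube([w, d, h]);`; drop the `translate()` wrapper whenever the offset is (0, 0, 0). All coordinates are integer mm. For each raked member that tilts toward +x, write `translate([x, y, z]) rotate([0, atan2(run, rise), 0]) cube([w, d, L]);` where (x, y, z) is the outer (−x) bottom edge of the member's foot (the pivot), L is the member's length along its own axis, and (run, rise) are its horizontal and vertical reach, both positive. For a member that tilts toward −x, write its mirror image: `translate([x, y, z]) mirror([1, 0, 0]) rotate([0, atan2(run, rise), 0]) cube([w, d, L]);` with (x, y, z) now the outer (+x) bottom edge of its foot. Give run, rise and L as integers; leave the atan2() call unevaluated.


translate([217, 0, 744]) cube([113, 864, 67]);
translate([0, 117, 0]) rotate([0, atan2(217, 744), 0]) cube([30, 53, 775]);
translate([547, 117, 0]) mirror([1, 0, 0]) rotate([0, atan2(217, 744), 0]) cube([30, 53, 775]);
translate([0, 694, 0]) rotate([0, atan2(217, 744), 0]) cube([30, 53, 775]);
translate([547, 694, 0]) mirror([1, 0, 0]) rotate([0, atan2(217, 744), 0]) cube([30, 53, 775]);


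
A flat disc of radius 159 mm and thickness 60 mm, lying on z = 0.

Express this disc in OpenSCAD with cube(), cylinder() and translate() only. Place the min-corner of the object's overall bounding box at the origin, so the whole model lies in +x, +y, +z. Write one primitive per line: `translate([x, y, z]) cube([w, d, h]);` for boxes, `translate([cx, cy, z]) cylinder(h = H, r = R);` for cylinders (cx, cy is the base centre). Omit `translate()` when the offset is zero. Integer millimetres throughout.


translate([159, 159, 0]) cylinder(h = 60, r = 159);


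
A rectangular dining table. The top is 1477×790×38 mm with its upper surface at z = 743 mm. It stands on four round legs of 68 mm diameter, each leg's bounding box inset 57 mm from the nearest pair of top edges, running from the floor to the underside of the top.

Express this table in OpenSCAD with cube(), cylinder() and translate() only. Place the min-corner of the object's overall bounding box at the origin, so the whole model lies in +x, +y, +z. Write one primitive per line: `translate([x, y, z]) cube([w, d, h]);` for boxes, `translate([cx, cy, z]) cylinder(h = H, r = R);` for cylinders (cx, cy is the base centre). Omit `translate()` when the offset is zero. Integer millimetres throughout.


translate([0, 0, 705]) cube([1477, 790, 38]);
translate([91, 91, 0]) cylinder(h = 705, r = 34);
translate([1386, 91, 0]) cylinder(h = 705, r = 34);
translate([91, 699, 0]) cylinder(h = 705, r = 34);
translate([1386, 699, 0]) cylinder(h = 705, r = 34);


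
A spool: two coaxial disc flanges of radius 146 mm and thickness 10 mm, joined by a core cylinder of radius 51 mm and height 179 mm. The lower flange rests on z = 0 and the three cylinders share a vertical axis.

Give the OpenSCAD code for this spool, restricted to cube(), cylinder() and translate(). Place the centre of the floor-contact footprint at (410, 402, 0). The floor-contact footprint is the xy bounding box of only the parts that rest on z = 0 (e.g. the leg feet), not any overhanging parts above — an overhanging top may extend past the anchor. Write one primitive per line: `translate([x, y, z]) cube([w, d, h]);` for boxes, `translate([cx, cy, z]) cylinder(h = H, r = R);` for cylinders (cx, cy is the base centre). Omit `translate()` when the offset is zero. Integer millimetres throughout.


translate([410, 402, 0]) cylinder(h = 10, r = 146);
translate([410, 402, 10]) cylinder(h = 179, r = 51);
translate([410, 402, 189]) cylinder(h = 10, r = 146);


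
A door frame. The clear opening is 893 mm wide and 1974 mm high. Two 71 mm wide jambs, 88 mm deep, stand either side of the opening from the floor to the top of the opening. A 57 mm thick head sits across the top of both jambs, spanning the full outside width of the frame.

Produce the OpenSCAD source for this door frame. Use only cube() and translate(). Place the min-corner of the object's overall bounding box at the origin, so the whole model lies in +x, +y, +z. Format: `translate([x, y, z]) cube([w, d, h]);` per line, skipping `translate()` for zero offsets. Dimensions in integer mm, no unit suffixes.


cube([71, 88, 1974]);
translate([964, 0, 0]) cube([71, 88, 1974]);
translate([0, 0, 1974]) cube([1035, 88, 57]);


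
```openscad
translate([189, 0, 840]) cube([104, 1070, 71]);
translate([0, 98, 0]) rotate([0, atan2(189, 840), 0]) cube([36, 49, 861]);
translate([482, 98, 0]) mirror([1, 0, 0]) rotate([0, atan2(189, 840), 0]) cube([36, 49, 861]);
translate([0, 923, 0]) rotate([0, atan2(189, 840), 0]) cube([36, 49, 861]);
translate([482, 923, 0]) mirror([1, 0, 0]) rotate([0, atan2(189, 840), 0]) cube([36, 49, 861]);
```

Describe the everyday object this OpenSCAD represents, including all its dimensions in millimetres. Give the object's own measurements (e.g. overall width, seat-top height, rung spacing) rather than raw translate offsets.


A sawhorse. A 104×1070×71 mm beam (x, y, z) sits on two A-frame leg pairs. Each pair is two raked legs of 36×49 mm section (49 mm along y) splaying symmetrically in x. Each leg rises 840 mm vertically over 189 mm of horizontal reach and is 861 mm long along its own axis. Every leg's outer bottom edge rests on the floor and its outer top edge meets a bottom edge of the beam — the left legs (tilting toward +x) meet the beam's −x bottom edge, the right legs (their mirror images, tilting toward −x) meet its +x bottom edge — so the leg tops tuck under the beam, the beam's underside is 840 mm above the floor, and the feet are 482 mm apart outside-to-outside with the beam centred between them. The two leg pairs are set in 98 mm from either end of the beam.


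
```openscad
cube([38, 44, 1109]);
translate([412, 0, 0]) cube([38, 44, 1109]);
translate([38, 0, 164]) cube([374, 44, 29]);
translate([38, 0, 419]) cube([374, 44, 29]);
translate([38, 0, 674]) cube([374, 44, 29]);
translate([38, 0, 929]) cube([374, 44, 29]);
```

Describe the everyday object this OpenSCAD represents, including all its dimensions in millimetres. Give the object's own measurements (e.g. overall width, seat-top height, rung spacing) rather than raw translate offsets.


A straight ladder. Two 38×44 mm vertical rails, 1109 mm tall, stand 450 mm apart (outside-to-outside) with their front faces coplanar on the −y side. 4 rungs, each 44 mm deep and 29 mm tall, span between the inner faces of the rails, front faces flush with the rails. The lowest rung's underside is at z = 164 mm and rungs are spaced 255 mm apart (underside to underside).


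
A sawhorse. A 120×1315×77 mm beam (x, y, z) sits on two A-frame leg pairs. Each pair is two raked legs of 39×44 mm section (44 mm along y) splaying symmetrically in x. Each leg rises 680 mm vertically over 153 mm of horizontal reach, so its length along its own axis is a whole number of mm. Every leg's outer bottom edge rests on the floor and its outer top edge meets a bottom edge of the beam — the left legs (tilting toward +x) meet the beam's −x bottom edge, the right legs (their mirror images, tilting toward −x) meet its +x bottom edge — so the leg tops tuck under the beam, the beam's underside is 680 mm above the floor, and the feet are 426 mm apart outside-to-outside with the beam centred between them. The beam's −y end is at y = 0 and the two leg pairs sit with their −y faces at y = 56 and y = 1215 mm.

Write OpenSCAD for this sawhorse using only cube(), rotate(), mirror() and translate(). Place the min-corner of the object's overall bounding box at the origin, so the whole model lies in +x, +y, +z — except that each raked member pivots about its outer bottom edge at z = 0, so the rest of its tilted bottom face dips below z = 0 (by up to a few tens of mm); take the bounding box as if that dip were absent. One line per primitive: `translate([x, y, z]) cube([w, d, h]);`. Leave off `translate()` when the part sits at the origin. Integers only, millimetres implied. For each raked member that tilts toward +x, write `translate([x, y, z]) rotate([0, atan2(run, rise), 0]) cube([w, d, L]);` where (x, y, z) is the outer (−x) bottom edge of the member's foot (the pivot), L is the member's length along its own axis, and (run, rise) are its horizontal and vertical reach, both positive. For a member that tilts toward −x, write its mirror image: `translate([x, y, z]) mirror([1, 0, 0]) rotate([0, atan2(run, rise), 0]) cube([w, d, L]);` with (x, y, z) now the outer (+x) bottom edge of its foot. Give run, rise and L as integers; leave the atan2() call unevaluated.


translate([153, 0, 680]) cube([120, 1315, 77]);
translate([0, 56, 0]) rotate([0, atan2(153, 680), 0]) cube([39, 44, 697]);
translate([426, 56, 0]) mirror([1, 0, 0]) rotate([0, atan2(153, 680), 0]) cube([39, 44, 697]);
translate([0, 1215, 0]) rotate([0, atan2(153, 680), 0]) cube([39, 44, 697]);
translate([426, 1215, 0]) mirror([1, 0, 0]) rotate([0, atan2(153, 680), 0]) cube([39, 44, 697]);


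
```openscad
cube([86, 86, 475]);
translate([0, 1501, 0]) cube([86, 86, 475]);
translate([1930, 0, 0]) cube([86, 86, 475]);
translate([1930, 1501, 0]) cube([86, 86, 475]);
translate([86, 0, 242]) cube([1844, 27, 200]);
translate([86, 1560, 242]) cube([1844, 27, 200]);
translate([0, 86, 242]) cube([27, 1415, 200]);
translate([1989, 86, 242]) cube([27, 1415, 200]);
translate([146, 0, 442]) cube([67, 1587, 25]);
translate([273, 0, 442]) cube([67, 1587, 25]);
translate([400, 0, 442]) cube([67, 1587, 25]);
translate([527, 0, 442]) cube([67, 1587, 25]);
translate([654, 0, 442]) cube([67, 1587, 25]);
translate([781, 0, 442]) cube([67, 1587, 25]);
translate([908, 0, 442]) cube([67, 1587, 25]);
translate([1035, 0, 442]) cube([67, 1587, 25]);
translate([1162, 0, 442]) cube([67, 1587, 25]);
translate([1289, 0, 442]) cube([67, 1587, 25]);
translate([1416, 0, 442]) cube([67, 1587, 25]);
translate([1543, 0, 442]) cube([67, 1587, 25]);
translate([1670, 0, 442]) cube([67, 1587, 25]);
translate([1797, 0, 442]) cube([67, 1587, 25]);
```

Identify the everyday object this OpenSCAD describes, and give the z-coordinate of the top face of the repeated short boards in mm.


A bed frame. The slat-top height is 467 mm.

Four posts, four rails, and a row of slats — a bed frame. Slats sit on the rails at z = 242 + 200 = 442; with slat thickness 25, the top is 467 mm.
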